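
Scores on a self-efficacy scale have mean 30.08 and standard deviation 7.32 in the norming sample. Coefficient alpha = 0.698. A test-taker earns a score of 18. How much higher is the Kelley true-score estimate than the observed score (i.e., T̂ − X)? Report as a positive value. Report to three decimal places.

3.648

Kelley's formula gives T̂ = 0.698·18 + 0.302·30.08 = 12.564 + 9.08416 = 21.64816.
T̂ − X = 21.6482 − 18 = 3.6482 → 3.648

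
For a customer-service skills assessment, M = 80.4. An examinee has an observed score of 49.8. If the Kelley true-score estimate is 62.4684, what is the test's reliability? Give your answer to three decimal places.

T̂ = ρX + (1 − ρ)μ  ⇒  T̂ − μ = ρ(X − μ)
ρ = (T̂ − μ)/(X − μ) = (62.4684 − 80.4) / (49.8 − 80.4) = -17.9316 / -30.6 = 0.58600

0.586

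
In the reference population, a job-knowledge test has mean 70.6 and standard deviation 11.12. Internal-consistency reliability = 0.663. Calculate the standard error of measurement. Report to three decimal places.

SEM = SD · √(1 − ρ) = 11.12 × √0.337 = 11.12 × 0.5805 = 6.4553

6.455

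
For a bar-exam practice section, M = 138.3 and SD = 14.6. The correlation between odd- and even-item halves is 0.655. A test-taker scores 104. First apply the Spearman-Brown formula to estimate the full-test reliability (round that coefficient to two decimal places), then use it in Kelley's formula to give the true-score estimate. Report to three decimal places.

Spearman-Brown: ρ = 2r/(1 + r) = 2(0.655)/(1 + 0.655) = 1.3100/1.655 = 0.7915 → 0.79
T̂ = ρX + (1 − ρ)μ
  = 0.79 × 104 + 0.21 × 138.3
  = 82.16 + 29.043
  = 111.2030
  ≈ 111.203

111.203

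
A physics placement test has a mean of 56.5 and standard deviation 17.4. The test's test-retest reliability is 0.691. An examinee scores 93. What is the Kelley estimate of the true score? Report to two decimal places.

81.72

T̂ = 0.691(93) + 0.309(56.5) = 64.263 + 17.4585 = 81.721 → 81.72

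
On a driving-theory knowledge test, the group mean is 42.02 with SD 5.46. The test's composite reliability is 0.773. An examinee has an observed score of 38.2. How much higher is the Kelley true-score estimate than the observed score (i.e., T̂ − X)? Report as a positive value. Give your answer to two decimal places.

T̂ = 0.773(38.2) + 0.227(42.02) = 29.5286 + 9.53854 = 39.0671 → 39.067
T̂ − X = 39.067 − 38.2 = 0.867 → 0.87

0.87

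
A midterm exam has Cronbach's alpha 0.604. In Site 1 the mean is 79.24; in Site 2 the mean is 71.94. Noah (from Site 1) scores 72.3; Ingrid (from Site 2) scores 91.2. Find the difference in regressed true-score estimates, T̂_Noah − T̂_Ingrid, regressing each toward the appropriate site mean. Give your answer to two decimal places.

T̂_Noah = 0.604(72.3) + 0.396(79.24) = 75.0482
T̂_Ingrid = 0.604(91.2) + 0.396(71.94) = 83.5730
Difference = 75.0482 − 83.5730 = -8.5248

-8.52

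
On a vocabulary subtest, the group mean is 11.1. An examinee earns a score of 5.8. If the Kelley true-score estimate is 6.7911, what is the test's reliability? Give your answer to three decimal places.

0.813

T̂ = ρX + (1 − ρ)μ  ⇒  T̂ − μ = ρ(X − μ)
ρ = (T̂ − μ)/(X − μ) = (6.7911 − 11.1) / (5.8 − 11.1) = -4.3089 / -5.3 = 0.81300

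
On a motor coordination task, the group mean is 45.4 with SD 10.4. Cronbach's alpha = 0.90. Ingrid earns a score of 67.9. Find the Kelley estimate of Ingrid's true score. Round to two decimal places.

65.65

Kelley's formula gives T̂ = 0.90·67.9 + 0.10·45.4 = 61.110 + 4.540 = 65.650.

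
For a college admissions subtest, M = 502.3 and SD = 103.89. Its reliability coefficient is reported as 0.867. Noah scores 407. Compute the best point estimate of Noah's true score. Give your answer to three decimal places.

T̂ = 0.867(407) + 0.133(502.3) = 352.869 + 66.8059 = 419.6749 → 419.675

419.675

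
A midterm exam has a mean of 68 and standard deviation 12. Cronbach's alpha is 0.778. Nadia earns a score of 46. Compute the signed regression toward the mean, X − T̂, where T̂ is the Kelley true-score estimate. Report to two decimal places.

Regress the observed score toward the mean by the unreliability: T̂ = 0.778·46 + 0.222·68 = 35.788 + 15.096 = 50.8840.
X − T̂ = 46 − 50.884 = -4.884 → -4.88

-4.88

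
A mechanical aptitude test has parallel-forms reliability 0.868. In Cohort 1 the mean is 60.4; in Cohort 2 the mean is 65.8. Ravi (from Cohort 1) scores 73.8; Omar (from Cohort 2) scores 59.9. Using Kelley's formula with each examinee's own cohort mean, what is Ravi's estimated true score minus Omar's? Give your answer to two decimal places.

11.35

T̂_Ravi = 0.868(73.8) + 0.132(60.4) = 72.0312
T̂_Omar = 0.868(59.9) + 0.132(65.8) = 60.6788
Difference = 72.0312 − 60.6788 = 11.3524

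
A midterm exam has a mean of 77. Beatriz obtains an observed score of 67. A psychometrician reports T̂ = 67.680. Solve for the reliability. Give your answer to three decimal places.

T̂ = ρX + (1 − ρ)μ  ⇒  T̂ − μ = ρ(X − μ)
ρ = (T̂ − μ)/(X − μ) = (67.680 − 77) / (67 − 77) = -9.320 / -10.0 = 0.93200

0.932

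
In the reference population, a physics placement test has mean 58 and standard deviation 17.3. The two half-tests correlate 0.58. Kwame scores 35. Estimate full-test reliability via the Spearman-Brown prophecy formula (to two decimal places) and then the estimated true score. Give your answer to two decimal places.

41.21

Spearman-Brown: ρ = 2r/(1 + r) = 2(0.58)/(1 + 0.58) = 1.160/1.58 = 0.7342 → 0.73
Kelley's formula gives T̂ = 0.73·35 + 0.27·58 = 25.55 + 15.66 = 41.210.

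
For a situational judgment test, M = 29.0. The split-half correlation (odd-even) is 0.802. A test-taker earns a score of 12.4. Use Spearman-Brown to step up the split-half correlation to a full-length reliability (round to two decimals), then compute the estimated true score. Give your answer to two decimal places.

Spearman-Brown: ρ = 2r/(1 + r) = 2(0.802)/(1 + 0.802) = 1.6040/1.802 = 0.8901 → 0.89
Kelley's formula gives T̂ = 0.89·12.4 + 0.11·29.0 = 11.036 + 3.190 = 14.226.

14.23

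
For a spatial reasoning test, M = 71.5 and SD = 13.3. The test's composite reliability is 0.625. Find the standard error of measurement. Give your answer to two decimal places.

8.14

SEM = SD · √(1 − ρ) = 13.3 × √0.375 = 13.3 × 0.6124 = 8.145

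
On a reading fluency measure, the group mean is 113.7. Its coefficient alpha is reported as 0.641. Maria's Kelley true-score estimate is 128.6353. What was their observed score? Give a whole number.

T̂ = ρX + (1 − ρ)μ  ⇒  X = (T̂ − (1 − ρ)μ) / ρ
X = (128.6353 − 0.359 × 113.7) / 0.641 = (128.6353 − 40.8183) / 0.641 = 87.8170 / 0.641 = 137.00

137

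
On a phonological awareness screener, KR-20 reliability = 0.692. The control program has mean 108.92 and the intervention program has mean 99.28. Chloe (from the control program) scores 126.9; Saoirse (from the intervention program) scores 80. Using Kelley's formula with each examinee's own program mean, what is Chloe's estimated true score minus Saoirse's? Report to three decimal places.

35.424

T̂_Chloe = 0.692(126.9) + 0.308(108.92) = 121.36216
T̂_Saoirse = 0.692(80) + 0.308(99.28) = 85.93824
Difference = 121.36216 − 85.93824 = 35.42392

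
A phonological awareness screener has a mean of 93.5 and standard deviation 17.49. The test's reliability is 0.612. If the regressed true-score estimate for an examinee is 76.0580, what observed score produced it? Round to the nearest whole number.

T̂ = ρX + (1 − ρ)μ  ⇒  X = (T̂ − (1 − ρ)μ) / ρ
X = (76.0580 − 0.388 × 93.5) / 0.612 = (76.0580 − 36.2780) / 0.612 = 39.7800 / 0.612 = 65.00

65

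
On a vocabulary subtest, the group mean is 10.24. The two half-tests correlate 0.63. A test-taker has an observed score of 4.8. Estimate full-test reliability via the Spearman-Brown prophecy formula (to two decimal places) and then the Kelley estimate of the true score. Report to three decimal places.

6.051

Spearman-Brown: ρ = 2r/(1 + r) = 2(0.63)/(1 + 0.63) = 1.260/1.63 = 0.7730 → 0.77
T̂ = 0.77(4.8) + 0.23(10.24) = 3.696 + 2.3552 = 6.0512 → 6.051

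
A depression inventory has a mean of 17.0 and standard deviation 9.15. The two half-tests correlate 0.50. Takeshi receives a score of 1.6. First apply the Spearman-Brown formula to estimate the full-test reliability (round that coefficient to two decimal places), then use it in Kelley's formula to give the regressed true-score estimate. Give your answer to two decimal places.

6.68

Spearman-Brown: ρ = 2r/(1 + r) = 2(0.50)/(1 + 0.50) = 1.000/1.50 = 0.6667 → 0.67
T̂ = ρX + (1 − ρ)μ
  = 0.67 × 1.6 + 0.33 × 17.0
  = 1.072 + 5.610
  = 6.682
  ≈ 6.68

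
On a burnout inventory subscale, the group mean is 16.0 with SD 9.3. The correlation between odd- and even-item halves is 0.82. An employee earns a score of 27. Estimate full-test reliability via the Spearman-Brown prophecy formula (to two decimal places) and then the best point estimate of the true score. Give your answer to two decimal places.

Spearman-Brown: ρ = 2r/(1 + r) = 2(0.82)/(1 + 0.82) = 1.640/1.82 = 0.9011 → 0.90
T̂ = 0.90(27) + 0.10(16.0) = 24.30 + 1.600 = 25.900 → 25.90

25.90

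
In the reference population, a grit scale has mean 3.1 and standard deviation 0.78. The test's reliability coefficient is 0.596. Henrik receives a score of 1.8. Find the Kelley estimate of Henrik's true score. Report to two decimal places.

2.33

T̂ = ρX + (1 − ρ)μ
  = 0.596 × 1.8 + 0.404 × 3.1
  = 1.0728 + 1.2524
  = 2.325
  ≈ 2.33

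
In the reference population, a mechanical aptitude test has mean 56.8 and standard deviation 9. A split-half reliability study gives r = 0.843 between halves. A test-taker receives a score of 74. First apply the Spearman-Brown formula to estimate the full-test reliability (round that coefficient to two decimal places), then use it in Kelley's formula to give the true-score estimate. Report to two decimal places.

Spearman-Brown: ρ = 2r/(1 + r) = 2(0.843)/(1 + 0.843) = 1.6860/1.843 = 0.9148 → 0.91
Weight the observed score by reliability and the mean by (1 − reliability): T̂ = 0.91·74 + 0.09·56.8 = 67.34 + 5.112 = 72.452.

72.45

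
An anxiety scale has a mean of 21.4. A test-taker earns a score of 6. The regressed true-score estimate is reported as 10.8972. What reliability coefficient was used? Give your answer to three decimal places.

T̂ = ρX + (1 − ρ)μ  ⇒  T̂ − μ = ρ(X − μ)
ρ = (T̂ − μ)/(X − μ) = (10.8972 − 21.4) / (6 − 21.4) = -10.5028 / -15.4 = 0.68200

0.682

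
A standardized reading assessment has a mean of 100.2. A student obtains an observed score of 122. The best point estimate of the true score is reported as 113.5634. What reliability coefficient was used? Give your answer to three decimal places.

0.613

T̂ = ρX + (1 − ρ)μ  ⇒  T̂ − μ = ρ(X − μ)
ρ = (T̂ − μ)/(X − μ) = (113.5634 − 100.2) / (122 − 100.2) = 13.3634 / 21.8 = 0.61300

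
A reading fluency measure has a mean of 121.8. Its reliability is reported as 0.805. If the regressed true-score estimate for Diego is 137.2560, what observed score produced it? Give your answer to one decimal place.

T̂ = ρX + (1 − ρ)μ  ⇒  X = (T̂ − (1 − ρ)μ) / ρ
X = (137.2560 − 0.195 × 121.8) / 0.805 = (137.2560 − 23.7510) / 0.805 = 113.5050 / 0.805 = 141.000

141.0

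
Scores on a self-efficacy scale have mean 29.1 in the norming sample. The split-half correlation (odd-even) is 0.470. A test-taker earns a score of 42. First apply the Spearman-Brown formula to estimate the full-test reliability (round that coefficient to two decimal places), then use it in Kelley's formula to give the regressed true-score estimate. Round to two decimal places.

Spearman-Brown: ρ = 2r/(1 + r) = 2(0.470)/(1 + 0.470) = 0.9400/1.470 = 0.6395 → 0.64
T̂ = 0.64(42) + 0.36(29.1) = 26.88 + 10.476 = 37.356 → 37.36

37.36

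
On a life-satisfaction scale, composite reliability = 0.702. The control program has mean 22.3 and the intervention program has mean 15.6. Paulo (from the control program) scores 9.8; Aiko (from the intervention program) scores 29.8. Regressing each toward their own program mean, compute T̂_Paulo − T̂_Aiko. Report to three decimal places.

T̂_Paulo = 0.702(9.8) + 0.298(22.3) = 13.52500
T̂_Aiko = 0.702(29.8) + 0.298(15.6) = 25.56840
Difference = 13.52500 − 25.56840 = -12.04340

-12.043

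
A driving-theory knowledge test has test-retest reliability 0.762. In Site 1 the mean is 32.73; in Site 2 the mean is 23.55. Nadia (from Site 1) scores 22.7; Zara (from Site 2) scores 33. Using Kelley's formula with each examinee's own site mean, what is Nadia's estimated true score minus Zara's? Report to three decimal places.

-5.664

T̂_Nadia = 0.762(22.7) + 0.238(32.73) = 25.08714
T̂_Zara = 0.762(33) + 0.238(23.55) = 30.75090
Difference = 25.08714 − 30.75090 = -5.66376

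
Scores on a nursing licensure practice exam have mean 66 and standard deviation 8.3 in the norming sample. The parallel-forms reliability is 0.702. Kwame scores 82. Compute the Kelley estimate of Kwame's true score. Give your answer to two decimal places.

T̂ = ρX + (1 − ρ)μ
  = 0.702 × 82 + 0.298 × 66
  = 57.564 + 19.668
  = 77.232
  ≈ 77.23

77.23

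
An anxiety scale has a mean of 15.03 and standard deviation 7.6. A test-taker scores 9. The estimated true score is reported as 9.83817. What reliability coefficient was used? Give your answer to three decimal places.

T̂ = ρX + (1 − ρ)μ  ⇒  T̂ − μ = ρ(X − μ)
ρ = (T̂ − μ)/(X − μ) = (9.83817 − 15.03) / (9 − 15.03) = -5.19183 / -6.03 = 0.86100

0.861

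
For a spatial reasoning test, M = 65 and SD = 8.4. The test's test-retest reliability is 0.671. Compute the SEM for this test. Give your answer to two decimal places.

SEM = SD · √(1 − ρ) = 8.4 × √0.329 = 8.4 × 0.5736 = 4.818

4.82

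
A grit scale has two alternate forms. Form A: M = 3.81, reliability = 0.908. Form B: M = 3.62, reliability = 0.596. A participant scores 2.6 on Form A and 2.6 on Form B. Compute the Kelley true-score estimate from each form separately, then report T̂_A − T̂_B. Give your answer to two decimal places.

T̂_A = 0.908(2.6) + 0.092(3.81) = 2.7113
T̂_B = 0.596(2.6) + 0.404(3.62) = 3.0121
T̂_A − T̂_B = -0.3008

-0.30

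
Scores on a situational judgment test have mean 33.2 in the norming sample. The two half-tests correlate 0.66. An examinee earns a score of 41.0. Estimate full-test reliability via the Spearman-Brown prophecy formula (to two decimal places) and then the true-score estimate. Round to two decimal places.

39.44

Spearman-Brown: ρ = 2r/(1 + r) = 2(0.66)/(1 + 0.66) = 1.320/1.66 = 0.7952 → 0.80
Kelley's formula gives T̂ = 0.80·41.0 + 0.20·33.2 = 32.800 + 6.640 = 39.440.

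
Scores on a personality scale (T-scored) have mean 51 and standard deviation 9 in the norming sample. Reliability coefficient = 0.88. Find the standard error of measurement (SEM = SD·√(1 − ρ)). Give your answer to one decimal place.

3.1

SEM = SD · √(1 − ρ) = 9 × √0.12 = 9 × 0.3464 = 3.118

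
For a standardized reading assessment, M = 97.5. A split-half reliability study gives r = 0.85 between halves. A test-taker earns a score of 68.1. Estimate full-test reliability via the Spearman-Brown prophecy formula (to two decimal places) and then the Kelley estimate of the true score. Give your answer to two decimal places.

Spearman-Brown: ρ = 2r/(1 + r) = 2(0.85)/(1 + 0.85) = 1.700/1.85 = 0.9189 → 0.92
T̂ = 0.92(68.1) + 0.08(97.5) = 62.652 + 7.800 = 70.452 → 70.45

70.45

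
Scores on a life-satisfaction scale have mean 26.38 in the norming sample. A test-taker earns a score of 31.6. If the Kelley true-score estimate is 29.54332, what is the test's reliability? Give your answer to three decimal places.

0.606

T̂ = ρX + (1 − ρ)μ  ⇒  T̂ − μ = ρ(X − μ)
ρ = (T̂ − μ)/(X − μ) = (29.54332 − 26.38) / (31.6 − 26.38) = 3.16332 / 5.22 = 0.60600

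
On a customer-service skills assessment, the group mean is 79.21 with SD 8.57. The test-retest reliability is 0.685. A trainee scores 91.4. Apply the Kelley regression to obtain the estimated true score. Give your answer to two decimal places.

Regress the observed score toward the mean by the unreliability: T̂ = 0.685·91.4 + 0.315·79.21 = 62.6090 + 24.95115 = 87.560.

87.56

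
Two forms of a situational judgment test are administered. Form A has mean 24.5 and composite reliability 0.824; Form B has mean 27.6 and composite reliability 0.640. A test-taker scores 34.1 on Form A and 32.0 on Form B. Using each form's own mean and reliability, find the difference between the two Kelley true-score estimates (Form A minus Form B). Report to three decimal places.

T̂_A = 0.824(34.1) + 0.176(24.5) = 32.41040
T̂_B = 0.640(32.0) + 0.360(27.6) = 30.41600
T̂_A − T̂_B = 1.99440

1.994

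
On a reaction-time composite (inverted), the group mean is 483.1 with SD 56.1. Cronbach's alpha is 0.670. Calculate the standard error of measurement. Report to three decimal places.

32.227

SEM = SD · √(1 − ρ) = 56.1 × √0.330 = 56.1 × 0.5745 = 32.2270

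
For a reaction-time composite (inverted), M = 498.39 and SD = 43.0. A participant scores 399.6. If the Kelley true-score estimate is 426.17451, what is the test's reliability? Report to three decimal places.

T̂ = ρX + (1 − ρ)μ  ⇒  T̂ − μ = ρ(X − μ)
ρ = (T̂ − μ)/(X − μ) = (426.17451 − 498.39) / (399.6 − 498.39) = -72.21549 / -98.79 = 0.73100

0.731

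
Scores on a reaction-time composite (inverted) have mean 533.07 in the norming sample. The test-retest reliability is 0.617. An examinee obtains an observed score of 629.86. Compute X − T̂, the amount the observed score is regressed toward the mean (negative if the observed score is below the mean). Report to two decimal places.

T̂ = 0.617(629.86) + 0.383(533.07) = 388.62362 + 204.16581 = 592.7894 → 592.789
X − T̂ = 629.86 − 592.789 = 37.071 → 37.07

37.07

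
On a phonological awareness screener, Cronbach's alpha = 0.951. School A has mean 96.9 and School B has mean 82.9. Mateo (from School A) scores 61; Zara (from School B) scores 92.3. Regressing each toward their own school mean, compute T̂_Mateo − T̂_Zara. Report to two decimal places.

-29.08

T̂_Mateo = 0.951(61) + 0.049(96.9) = 62.7591
T̂_Zara = 0.951(92.3) + 0.049(82.9) = 91.8394
Difference = 62.7591 − 91.8394 = -29.0803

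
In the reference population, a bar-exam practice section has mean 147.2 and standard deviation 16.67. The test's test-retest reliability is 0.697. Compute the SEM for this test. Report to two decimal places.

9.18

SEM = SD · √(1 − ρ) = 16.67 × √0.303 = 16.67 × 0.5505 = 9.176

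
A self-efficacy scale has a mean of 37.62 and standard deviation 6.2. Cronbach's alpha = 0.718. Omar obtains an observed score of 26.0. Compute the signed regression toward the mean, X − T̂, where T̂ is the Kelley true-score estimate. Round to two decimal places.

-3.28

T̂ = 0.718(26.0) + 0.282(37.62) = 18.6680 + 10.60884 = 29.2768 → 29.277
X − T̂ = 26.0 − 29.277 = -3.277 → -3.28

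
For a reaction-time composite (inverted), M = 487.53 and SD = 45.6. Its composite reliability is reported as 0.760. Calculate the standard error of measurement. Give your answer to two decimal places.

SEM = SD · √(1 − ρ) = 45.6 × √0.240 = 45.6 × 0.4899 = 22.339

22.34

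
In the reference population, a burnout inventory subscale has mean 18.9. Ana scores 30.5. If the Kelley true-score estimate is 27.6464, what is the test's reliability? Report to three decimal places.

0.754

T̂ = ρX + (1 − ρ)μ  ⇒  T̂ − μ = ρ(X − μ)
ρ = (T̂ − μ)/(X − μ) = (27.6464 − 18.9) / (30.5 − 18.9) = 8.7464 / 11.6 = 0.75400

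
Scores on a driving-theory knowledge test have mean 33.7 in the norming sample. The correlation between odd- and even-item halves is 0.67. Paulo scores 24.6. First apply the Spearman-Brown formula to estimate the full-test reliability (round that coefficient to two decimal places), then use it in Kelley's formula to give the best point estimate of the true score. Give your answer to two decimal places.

Spearman-Brown: ρ = 2r/(1 + r) = 2(0.67)/(1 + 0.67) = 1.340/1.67 = 0.8024 → 0.80
Kelley's formula gives T̂ = 0.80·24.6 + 0.20·33.7 = 19.680 + 6.740 = 26.420.

26.42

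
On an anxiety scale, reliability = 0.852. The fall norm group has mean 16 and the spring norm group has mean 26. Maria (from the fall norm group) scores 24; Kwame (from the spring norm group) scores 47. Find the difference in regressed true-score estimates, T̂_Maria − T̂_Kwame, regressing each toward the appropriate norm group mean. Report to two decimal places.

-21.08

T̂_Maria = 0.852(24) + 0.148(16) = 22.8160
T̂_Kwame = 0.852(47) + 0.148(26) = 43.8920
Difference = 22.8160 − 43.8920 = -21.0760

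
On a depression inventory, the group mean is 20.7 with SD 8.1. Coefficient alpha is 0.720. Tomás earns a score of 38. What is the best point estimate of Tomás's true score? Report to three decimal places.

33.156

T̂ = 0.720(38) + 0.280(20.7) = 27.360 + 5.7960 = 33.1560 → 33.156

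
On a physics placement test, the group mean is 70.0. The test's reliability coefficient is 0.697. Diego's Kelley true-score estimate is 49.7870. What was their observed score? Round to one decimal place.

41.0

T̂ = ρX + (1 − ρ)μ  ⇒  X = (T̂ − (1 − ρ)μ) / ρ
X = (49.7870 − 0.303 × 70.0) / 0.697 = (49.7870 − 21.2100) / 0.697 = 28.5770 / 0.697 = 41.000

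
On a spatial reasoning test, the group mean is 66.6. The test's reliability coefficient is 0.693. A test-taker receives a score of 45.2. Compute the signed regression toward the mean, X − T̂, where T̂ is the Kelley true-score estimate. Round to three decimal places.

T̂ = 0.693(45.2) + 0.307(66.6) = 31.3236 + 20.4462 = 51.76980 → 51.7698
X − T̂ = 45.2 − 51.7698 = -6.5698 → -6.570

-6.570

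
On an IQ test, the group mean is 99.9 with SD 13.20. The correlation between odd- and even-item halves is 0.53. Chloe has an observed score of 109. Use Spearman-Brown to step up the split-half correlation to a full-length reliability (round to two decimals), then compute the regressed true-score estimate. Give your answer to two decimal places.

106.18

Spearman-Brown: ρ = 2r/(1 + r) = 2(0.53)/(1 + 0.53) = 1.060/1.53 = 0.6928 → 0.69
T̂ = ρX + (1 − ρ)μ
  = 0.69 × 109 + 0.31 × 99.9
  = 75.21 + 30.969
  = 106.179
  ≈ 106.18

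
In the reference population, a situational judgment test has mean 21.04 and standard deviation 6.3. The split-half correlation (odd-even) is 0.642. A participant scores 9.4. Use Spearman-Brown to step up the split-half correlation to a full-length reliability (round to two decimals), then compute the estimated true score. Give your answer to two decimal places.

Spearman-Brown: ρ = 2r/(1 + r) = 2(0.642)/(1 + 0.642) = 1.2840/1.642 = 0.7820 → 0.78
Weight the observed score by reliability and the mean by (1 − reliability): T̂ = 0.78·9.4 + 0.22·21.04 = 7.332 + 4.6288 = 11.961.

11.96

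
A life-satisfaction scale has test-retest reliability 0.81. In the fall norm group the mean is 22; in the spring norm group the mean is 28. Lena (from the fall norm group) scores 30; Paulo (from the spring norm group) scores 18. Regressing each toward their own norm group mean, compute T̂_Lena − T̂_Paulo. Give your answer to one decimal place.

T̂_Lena = 0.81(30) + 0.19(22) = 28.480
T̂_Paulo = 0.81(18) + 0.19(28) = 19.900
Difference = 28.480 − 19.900 = 8.580

8.6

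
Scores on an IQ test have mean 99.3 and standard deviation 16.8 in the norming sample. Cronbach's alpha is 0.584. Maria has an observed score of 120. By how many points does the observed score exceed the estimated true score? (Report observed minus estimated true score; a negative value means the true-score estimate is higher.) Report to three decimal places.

Regress the observed score toward the mean by the unreliability: T̂ = 0.584·120 + 0.416·99.3 = 70.080 + 41.3088 = 111.38880.
X − T̂ = 120 − 111.3888 = 8.6112 → 8.611

8.611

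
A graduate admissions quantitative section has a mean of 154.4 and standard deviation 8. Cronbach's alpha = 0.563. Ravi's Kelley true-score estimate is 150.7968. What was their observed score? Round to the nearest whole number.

148

T̂ = ρX + (1 − ρ)μ  ⇒  X = (T̂ − (1 − ρ)μ) / ρ
X = (150.7968 − 0.437 × 154.4) / 0.563 = (150.7968 − 67.4728) / 0.563 = 83.3240 / 0.563 = 148.00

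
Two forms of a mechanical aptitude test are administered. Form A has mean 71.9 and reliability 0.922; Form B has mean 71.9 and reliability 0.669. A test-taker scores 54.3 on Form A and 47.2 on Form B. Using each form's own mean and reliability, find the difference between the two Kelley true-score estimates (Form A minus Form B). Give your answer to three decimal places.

T̂_A = 0.922(54.3) + 0.078(71.9) = 55.67280
T̂_B = 0.669(47.2) + 0.331(71.9) = 55.37570
T̂_A − T̂_B = 0.29710

0.297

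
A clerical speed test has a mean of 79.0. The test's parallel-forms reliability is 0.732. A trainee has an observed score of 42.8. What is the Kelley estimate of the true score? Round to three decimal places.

T̂ = ρX + (1 − ρ)μ
  = 0.732 × 42.8 + 0.268 × 79.0
  = 31.3296 + 21.1720
  = 52.5016
  ≈ 52.502

52.502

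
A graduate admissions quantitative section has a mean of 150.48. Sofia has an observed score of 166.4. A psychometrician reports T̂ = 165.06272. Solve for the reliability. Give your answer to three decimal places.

0.916

T̂ = ρX + (1 − ρ)μ  ⇒  T̂ − μ = ρ(X − μ)
ρ = (T̂ − μ)/(X − μ) = (165.06272 − 150.48) / (166.4 − 150.48) = 14.58272 / 15.92 = 0.91600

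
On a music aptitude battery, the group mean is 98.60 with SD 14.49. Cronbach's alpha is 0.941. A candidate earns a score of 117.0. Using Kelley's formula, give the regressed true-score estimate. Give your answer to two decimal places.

115.91

T̂ = ρX + (1 − ρ)μ
  = 0.941 × 117.0 + 0.059 × 98.60
  = 110.0970 + 5.81740
  = 115.914
  ≈ 115.91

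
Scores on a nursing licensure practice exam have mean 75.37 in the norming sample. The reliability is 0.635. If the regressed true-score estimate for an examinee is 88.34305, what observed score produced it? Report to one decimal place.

T̂ = ρX + (1 − ρ)μ  ⇒  X = (T̂ − (1 − ρ)μ) / ρ
X = (88.34305 − 0.365 × 75.37) / 0.635 = (88.34305 − 27.51005) / 0.635 = 60.83300 / 0.635 = 95.800

95.8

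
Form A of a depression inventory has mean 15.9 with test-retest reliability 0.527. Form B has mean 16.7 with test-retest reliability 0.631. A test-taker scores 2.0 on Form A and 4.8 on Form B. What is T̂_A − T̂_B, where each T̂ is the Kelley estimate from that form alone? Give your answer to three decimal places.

T̂_A = 0.527(2.0) + 0.473(15.9) = 8.57470
T̂_B = 0.631(4.8) + 0.369(16.7) = 9.19110
T̂_A − T̂_B = -0.61640

-0.616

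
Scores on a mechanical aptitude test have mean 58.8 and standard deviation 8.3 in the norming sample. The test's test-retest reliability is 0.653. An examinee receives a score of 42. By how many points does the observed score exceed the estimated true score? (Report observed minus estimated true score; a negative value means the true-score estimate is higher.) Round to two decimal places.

T̂ = ρX + (1 − ρ)μ
  = 0.653 × 42 + 0.347 × 58.8
  = 27.426 + 20.4036
  = 47.8296
  ≈ 47.830
X − T̂ = 42 − 47.830 = -5.830 → -5.83

-5.83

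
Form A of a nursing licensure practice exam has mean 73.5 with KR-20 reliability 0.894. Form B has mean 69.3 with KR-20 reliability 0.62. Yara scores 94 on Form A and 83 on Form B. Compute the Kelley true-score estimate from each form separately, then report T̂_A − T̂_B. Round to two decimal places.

T̂_A = 0.894(94) + 0.106(73.5) = 91.8270
T̂_B = 0.62(83) + 0.38(69.3) = 77.7940
T̂_A − T̂_B = 14.0330

14.03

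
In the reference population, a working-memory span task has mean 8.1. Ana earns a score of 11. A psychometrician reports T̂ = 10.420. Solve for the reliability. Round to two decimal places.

T̂ = ρX + (1 − ρ)μ  ⇒  T̂ − μ = ρ(X − μ)
ρ = (T̂ − μ)/(X − μ) = (10.420 − 8.1) / (11 − 8.1) = 2.320 / 2.9 = 0.8000

0.80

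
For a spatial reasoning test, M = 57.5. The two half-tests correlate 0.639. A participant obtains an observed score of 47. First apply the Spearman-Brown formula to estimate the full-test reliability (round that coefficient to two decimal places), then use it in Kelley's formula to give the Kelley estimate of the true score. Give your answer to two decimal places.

49.31

Spearman-Brown: ρ = 2r/(1 + r) = 2(0.639)/(1 + 0.639) = 1.2780/1.639 = 0.7797 → 0.78
Weight the observed score by reliability and the mean by (1 − reliability): T̂ = 0.78·47 + 0.22·57.5 = 36.66 + 12.650 = 49.310.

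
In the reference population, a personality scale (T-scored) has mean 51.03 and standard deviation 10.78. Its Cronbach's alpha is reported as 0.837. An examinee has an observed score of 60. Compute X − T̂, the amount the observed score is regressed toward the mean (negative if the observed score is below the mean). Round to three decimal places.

T̂ = ρX + (1 − ρ)μ
  = 0.837 × 60 + 0.163 × 51.03
  = 50.220 + 8.31789
  = 58.53789
  ≈ 58.5379
X − T̂ = 60 − 58.5379 = 1.4621 → 1.462

1.462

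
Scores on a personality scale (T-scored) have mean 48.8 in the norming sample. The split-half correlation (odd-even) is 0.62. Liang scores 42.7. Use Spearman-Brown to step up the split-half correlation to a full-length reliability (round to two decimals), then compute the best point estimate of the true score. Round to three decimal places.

44.103

Spearman-Brown: ρ = 2r/(1 + r) = 2(0.62)/(1 + 0.62) = 1.240/1.62 = 0.7654 → 0.77
Weight the observed score by reliability and the mean by (1 − reliability): T̂ = 0.77·42.7 + 0.23·48.8 = 32.879 + 11.224 = 44.1030.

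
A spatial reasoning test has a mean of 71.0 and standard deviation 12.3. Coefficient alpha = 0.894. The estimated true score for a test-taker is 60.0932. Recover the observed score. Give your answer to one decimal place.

58.8

T̂ = ρX + (1 − ρ)μ  ⇒  X = (T̂ − (1 − ρ)μ) / ρ
X = (60.0932 − 0.106 × 71.0) / 0.894 = (60.0932 − 7.5260) / 0.894 = 52.5672 / 0.894 = 58.800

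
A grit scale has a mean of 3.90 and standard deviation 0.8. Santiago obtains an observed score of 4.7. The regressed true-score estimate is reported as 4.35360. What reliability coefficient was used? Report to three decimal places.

T̂ = ρX + (1 − ρ)μ  ⇒  T̂ − μ = ρ(X − μ)
ρ = (T̂ − μ)/(X − μ) = (4.35360 − 3.90) / (4.7 − 3.90) = 0.45360 / 0.80 = 0.56700

0.567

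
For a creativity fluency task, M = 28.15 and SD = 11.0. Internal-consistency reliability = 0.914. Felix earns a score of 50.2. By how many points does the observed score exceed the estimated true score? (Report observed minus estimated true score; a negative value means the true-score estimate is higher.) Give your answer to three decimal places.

1.896

T̂ = ρX + (1 − ρ)μ
  = 0.914 × 50.2 + 0.086 × 28.15
  = 45.8828 + 2.42090
  = 48.30370
  ≈ 48.3037
X − T̂ = 50.2 − 48.3037 = 1.8963 → 1.896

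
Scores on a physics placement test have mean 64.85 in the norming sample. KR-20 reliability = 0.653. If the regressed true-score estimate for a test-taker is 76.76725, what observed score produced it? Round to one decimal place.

T̂ = ρX + (1 − ρ)μ  ⇒  X = (T̂ − (1 − ρ)μ) / ρ
X = (76.76725 − 0.347 × 64.85) / 0.653 = (76.76725 − 22.50295) / 0.653 = 54.26430 / 0.653 = 83.100

83.1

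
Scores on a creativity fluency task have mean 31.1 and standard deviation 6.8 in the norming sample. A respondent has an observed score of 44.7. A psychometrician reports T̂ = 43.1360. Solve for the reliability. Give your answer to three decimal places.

T̂ = ρX + (1 − ρ)μ  ⇒  T̂ − μ = ρ(X − μ)
ρ = (T̂ − μ)/(X − μ) = (43.1360 − 31.1) / (44.7 − 31.1) = 12.0360 / 13.6 = 0.88500

0.885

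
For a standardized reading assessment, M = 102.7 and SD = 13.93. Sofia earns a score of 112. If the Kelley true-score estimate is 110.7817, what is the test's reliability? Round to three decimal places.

T̂ = ρX + (1 − ρ)μ  ⇒  T̂ − μ = ρ(X − μ)
ρ = (T̂ − μ)/(X − μ) = (110.7817 − 102.7) / (112 − 102.7) = 8.0817 / 9.3 = 0.86900

0.869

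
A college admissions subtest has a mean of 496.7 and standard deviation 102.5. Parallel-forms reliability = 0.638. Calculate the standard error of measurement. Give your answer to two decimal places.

61.67

SEM = SD · √(1 − ρ) = 102.5 × √0.362 = 102.5 × 0.6017 = 61.671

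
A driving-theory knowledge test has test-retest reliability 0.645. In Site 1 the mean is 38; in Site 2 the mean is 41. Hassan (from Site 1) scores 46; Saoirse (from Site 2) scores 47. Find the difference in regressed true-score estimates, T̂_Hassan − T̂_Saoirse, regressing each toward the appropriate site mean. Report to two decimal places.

T̂_Hassan = 0.645(46) + 0.355(38) = 43.1600
T̂_Saoirse = 0.645(47) + 0.355(41) = 44.8700
Difference = 43.1600 − 44.8700 = -1.7100

-1.71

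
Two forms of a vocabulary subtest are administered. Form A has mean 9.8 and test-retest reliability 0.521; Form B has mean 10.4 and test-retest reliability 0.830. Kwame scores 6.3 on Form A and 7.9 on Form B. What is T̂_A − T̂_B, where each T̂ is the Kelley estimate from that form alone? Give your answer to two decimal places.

-0.35

T̂_A = 0.521(6.3) + 0.479(9.8) = 7.9765
T̂_B = 0.830(7.9) + 0.170(10.4) = 8.3250
T̂_A − T̂_B = -0.3485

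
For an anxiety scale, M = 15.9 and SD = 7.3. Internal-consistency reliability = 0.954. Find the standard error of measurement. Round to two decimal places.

SEM = SD · √(1 − ρ) = 7.3 × √0.046 = 7.3 × 0.2145 = 1.566

1.57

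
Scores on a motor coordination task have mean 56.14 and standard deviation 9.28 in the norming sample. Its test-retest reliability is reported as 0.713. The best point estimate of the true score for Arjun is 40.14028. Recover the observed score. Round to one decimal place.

33.7

T̂ = ρX + (1 − ρ)μ  ⇒  X = (T̂ − (1 − ρ)μ) / ρ
X = (40.14028 − 0.287 × 56.14) / 0.713 = (40.14028 − 16.11218) / 0.713 = 24.02810 / 0.713 = 33.700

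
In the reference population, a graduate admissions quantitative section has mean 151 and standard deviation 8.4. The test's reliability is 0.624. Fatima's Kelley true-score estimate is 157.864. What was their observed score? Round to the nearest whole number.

162

T̂ = ρX + (1 − ρ)μ  ⇒  X = (T̂ − (1 − ρ)μ) / ρ
X = (157.864 − 0.376 × 151) / 0.624 = (157.864 − 56.776) / 0.624 = 101.088 / 0.624 = 162.00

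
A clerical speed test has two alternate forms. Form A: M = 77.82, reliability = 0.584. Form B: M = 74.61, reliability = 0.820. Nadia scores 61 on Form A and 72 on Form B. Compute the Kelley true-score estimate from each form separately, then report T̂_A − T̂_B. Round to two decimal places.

-4.47

T̂_A = 0.584(61) + 0.416(77.82) = 67.9971
T̂_B = 0.820(72) + 0.180(74.61) = 72.4698
T̂_A − T̂_B = -4.4727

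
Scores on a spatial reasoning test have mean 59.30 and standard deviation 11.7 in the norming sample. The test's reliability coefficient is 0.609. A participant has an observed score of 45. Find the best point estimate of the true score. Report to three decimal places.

T̂ = ρX + (1 − ρ)μ
  = 0.609 × 45 + 0.391 × 59.30
  = 27.405 + 23.18630
  = 50.5913
  ≈ 50.591

50.591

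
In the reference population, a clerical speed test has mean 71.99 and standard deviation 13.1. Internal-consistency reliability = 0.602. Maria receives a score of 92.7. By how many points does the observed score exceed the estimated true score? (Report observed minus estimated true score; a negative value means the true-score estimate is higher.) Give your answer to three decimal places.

Kelley's formula gives T̂ = 0.602·92.7 + 0.398·71.99 = 55.8054 + 28.65202 = 84.45742.
X − T̂ = 92.7 − 84.4574 = 8.2426 → 8.243

8.243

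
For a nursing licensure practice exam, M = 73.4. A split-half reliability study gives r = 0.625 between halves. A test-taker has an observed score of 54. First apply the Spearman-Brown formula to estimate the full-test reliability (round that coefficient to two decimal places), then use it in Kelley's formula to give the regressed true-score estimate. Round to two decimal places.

58.46

Spearman-Brown: ρ = 2r/(1 + r) = 2(0.625)/(1 + 0.625) = 1.2500/1.625 = 0.7692 → 0.77
T̂ = 0.77(54) + 0.23(73.4) = 41.58 + 16.882 = 58.462 → 58.46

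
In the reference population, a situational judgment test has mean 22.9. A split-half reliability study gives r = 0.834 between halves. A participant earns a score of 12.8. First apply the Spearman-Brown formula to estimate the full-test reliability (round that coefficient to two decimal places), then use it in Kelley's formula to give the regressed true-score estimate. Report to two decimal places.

13.71

Spearman-Brown: ρ = 2r/(1 + r) = 2(0.834)/(1 + 0.834) = 1.6680/1.834 = 0.9095 → 0.91
T̂ = 0.91(12.8) + 0.09(22.9) = 11.648 + 2.061 = 13.709 → 13.71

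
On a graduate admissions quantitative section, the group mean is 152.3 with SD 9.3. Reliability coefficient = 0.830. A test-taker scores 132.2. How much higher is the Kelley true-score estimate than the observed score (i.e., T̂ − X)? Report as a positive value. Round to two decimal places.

3.42

T̂ = 0.830(132.2) + 0.170(152.3) = 109.7260 + 25.8910 = 135.6170 → 135.617
T̂ − X = 135.617 − 132.2 = 3.417 → 3.42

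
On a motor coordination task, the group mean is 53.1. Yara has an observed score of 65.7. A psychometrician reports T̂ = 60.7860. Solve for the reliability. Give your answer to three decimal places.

T̂ = ρX + (1 − ρ)μ  ⇒  T̂ − μ = ρ(X − μ)
ρ = (T̂ − μ)/(X − μ) = (60.7860 − 53.1) / (65.7 − 53.1) = 7.6860 / 12.6 = 0.61000

0.610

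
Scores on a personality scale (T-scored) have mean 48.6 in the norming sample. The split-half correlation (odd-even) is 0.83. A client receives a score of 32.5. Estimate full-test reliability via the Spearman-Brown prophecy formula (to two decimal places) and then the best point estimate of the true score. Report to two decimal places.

33.95

Spearman-Brown: ρ = 2r/(1 + r) = 2(0.83)/(1 + 0.83) = 1.660/1.83 = 0.9071 → 0.91
Kelley's formula gives T̂ = 0.91·32.5 + 0.09·48.6 = 29.575 + 4.374 = 33.949.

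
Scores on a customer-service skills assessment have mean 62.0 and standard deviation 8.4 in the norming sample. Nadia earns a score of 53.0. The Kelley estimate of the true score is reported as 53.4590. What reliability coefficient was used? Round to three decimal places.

T̂ = ρX + (1 − ρ)μ  ⇒  T̂ − μ = ρ(X − μ)
ρ = (T̂ − μ)/(X − μ) = (53.4590 − 62.0) / (53.0 − 62.0) = -8.5410 / -9.0 = 0.94900

0.949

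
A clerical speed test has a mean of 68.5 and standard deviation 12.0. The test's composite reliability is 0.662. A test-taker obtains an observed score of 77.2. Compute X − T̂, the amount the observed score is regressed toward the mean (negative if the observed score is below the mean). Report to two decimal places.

T̂ = 0.662(77.2) + 0.338(68.5) = 51.1064 + 23.1530 = 74.2594 → 74.259
X − T̂ = 77.2 − 74.259 = 2.941 → 2.94

2.94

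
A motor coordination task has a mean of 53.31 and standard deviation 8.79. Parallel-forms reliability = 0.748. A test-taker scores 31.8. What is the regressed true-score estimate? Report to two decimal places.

Regress the observed score toward the mean by the unreliability: T̂ = 0.748·31.8 + 0.252·53.31 = 23.7864 + 13.43412 = 37.221.

37.22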